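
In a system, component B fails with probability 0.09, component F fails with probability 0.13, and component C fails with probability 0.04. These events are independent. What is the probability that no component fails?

0.760032

P(none) = (1 − 0.09) × (1 − 0.13) × (1 − 0.04) = 0.91 × 0.87 × 0.96 = 0.760032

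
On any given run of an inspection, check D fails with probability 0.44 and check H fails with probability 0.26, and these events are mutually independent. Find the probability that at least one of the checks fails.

0.5856

P(none) = (1 − 0.44) × (1 − 0.26) = 0.56 × 0.74 = 0.4144
P(at least one) = 1 − 0.4144 = 0.5856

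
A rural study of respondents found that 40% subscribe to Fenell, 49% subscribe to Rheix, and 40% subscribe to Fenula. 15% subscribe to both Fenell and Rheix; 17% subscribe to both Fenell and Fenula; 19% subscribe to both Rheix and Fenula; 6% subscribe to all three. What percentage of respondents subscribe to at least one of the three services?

P(at least one) = 40 + 49 + 40 − 15 − 17 − 19 + 6 = 84%

84%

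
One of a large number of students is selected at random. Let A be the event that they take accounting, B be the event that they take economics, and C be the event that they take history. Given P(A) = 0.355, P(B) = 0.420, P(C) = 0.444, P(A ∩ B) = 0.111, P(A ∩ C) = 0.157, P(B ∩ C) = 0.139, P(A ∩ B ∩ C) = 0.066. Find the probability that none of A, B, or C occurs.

0.122

P(A ∪ B ∪ C) = 0.355 + 0.420 + 0.444 − 0.111 − 0.157 − 0.139 + 0.066 = 0.878
P(none) = 1 − 0.878 = 0.122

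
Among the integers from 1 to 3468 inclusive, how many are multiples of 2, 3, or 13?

2401

1734 + 1156 + 266 − 578 − 133 − 88 + 44 = 2401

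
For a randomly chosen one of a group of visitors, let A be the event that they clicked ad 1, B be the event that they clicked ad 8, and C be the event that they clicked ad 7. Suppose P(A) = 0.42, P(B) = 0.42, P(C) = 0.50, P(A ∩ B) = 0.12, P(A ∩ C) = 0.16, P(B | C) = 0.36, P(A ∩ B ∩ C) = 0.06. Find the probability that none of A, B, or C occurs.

0.06

P(B ∩ C) = P(C)·P(B|C) = 0.50 × 0.36 = 0.18
By inclusion–exclusion:
P(A ∪ B ∪ C) = 0.42 + 0.42 + 0.50 − 0.12 − 0.16 − 0.18 + 0.06 = 0.94
P(none) = 1 − 0.94 = 0.06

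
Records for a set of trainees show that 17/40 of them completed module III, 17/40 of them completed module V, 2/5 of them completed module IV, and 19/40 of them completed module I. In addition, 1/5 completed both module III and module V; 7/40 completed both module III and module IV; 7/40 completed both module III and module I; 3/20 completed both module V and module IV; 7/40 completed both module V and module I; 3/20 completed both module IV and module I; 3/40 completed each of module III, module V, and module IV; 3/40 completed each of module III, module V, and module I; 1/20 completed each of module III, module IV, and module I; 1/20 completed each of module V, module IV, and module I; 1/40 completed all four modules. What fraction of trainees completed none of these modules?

3/40

P(at least one) = 17/40 + 17/40 + 2/5 + 19/40 − 1/5 − 7/40 − 7/40 − 3/20 − 7/40 − 3/20 + 3/40 + 3/40 + 1/20 + 1/20 − 1/40 = 37/40
P(none) = 1 − 37/40 = 3/40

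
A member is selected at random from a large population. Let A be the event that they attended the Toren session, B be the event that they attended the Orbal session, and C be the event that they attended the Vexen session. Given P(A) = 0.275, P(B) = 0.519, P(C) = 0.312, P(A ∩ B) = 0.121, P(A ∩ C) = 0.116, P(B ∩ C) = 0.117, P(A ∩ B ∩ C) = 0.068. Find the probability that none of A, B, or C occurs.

P(A ∪ B ∪ C) = 0.275 + 0.519 + 0.312 − 0.121 − 0.116 − 0.117 + 0.068 = 0.820
P(none) = 1 − 0.820 = 0.180

0.180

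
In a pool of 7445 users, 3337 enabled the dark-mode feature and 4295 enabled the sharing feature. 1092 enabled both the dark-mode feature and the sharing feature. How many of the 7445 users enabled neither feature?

N(≥1) = 3337 + 4295 − 1092 = 6540
None: 7445 − 6540 = 905

905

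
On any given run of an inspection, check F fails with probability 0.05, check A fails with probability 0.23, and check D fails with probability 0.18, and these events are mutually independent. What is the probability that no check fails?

0.59983

Independence gives P(none) = ∏(1 − pᵢ).
P(none) = (1 − 0.05) × (1 − 0.23) × (1 − 0.18) = 0.95 × 0.77 × 0.82 = 0.59983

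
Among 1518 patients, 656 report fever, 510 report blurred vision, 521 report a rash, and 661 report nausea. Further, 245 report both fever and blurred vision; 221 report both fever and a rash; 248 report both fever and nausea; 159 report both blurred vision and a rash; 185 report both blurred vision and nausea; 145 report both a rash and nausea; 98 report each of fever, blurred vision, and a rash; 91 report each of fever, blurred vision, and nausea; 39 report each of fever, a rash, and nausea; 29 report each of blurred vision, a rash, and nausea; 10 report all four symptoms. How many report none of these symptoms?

126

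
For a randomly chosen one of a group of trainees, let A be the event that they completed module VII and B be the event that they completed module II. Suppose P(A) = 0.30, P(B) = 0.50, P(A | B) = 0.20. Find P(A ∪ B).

P(A ∩ B) = P(B)·P(A|B) = 0.50 × 0.20 = 0.10
P(A ∪ B) = 0.30 + 0.50 − 0.10 = 0.70

0.70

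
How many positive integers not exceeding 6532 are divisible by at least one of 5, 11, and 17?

2061

Inclusion–exclusion gives
1306 + 593 + 384 − 118 − 76 − 34 + 6 = 2061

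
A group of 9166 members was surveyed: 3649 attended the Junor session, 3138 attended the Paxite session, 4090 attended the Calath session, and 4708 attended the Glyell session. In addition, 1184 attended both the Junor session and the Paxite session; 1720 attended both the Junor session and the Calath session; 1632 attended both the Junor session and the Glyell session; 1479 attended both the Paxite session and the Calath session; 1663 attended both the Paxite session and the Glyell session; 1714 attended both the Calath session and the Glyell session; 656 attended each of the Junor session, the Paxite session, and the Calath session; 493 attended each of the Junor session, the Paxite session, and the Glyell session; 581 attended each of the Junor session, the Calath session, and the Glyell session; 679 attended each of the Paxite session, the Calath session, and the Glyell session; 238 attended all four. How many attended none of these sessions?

802

By inclusion-exclusion,
|at least one| = 3649 + 3138 + 4090 + 4708 − 1184 − 1720 − 1632 − 1479 − 1663 − 1714 + 656 + 493 + 581 + 679 − 238 = 8364
None: 9166 − 8364 = 802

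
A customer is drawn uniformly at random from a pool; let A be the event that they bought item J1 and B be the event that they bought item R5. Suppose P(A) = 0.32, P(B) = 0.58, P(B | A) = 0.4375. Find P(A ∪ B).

P(A ∩ B) = P(A)·P(B|A) = 0.32 × 0.4375 = 0.14
Using inclusion–exclusion:
P(A ∪ B) = 0.32 + 0.58 − 0.14 = 0.76

0.76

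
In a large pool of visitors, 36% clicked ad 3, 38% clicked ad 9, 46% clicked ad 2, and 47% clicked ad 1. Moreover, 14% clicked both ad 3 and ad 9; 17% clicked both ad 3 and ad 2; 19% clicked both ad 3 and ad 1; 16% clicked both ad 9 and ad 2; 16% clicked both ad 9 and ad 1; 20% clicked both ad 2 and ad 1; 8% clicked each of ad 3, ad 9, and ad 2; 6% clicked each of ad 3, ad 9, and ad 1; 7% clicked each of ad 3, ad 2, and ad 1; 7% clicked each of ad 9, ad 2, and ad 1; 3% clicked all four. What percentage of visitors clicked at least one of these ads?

90%

P(≥1) = 36 + 38 + 46 + 47 − 14 − 17 − 19 − 16 − 16 − 20 + 8 + 6 + 7 + 7 − 3 = 90%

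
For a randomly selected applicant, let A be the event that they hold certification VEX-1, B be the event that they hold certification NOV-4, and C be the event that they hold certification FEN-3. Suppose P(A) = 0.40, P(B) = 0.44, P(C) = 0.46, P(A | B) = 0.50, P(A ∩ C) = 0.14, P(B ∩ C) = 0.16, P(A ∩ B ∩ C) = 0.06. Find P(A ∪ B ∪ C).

0.84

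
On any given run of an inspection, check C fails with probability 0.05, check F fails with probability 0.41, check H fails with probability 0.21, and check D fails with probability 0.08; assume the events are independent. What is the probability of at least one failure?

Independence gives P(none) = ∏(1 − pᵢ).
P(none) = (1 − 0.05) × (1 − 0.41) × (1 − 0.21) × (1 − 0.08) = 0.95 × 0.59 × 0.79 × 0.92 = 0.4073714
P(at least one) = 1 − 0.4073714 = 0.5926286

0.5926286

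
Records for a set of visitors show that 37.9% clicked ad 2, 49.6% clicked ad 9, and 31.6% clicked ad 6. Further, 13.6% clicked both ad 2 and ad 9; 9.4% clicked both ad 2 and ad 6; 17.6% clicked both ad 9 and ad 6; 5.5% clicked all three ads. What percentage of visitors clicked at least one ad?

84.0%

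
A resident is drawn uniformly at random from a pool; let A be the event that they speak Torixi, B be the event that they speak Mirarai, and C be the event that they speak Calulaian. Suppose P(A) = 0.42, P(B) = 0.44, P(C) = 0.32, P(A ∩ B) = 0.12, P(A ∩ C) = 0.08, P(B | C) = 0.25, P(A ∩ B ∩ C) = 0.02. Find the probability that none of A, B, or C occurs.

0.08

P(B ∩ C) = P(C)·P(B|C) = 0.32 × 0.25 = 0.08
Apply inclusion-exclusion:
P(A ∪ B ∪ C) = 0.42 + 0.44 + 0.32 − 0.12 − 0.08 − 0.08 + 0.02 = 0.92
P(none) = 1 − 0.92 = 0.08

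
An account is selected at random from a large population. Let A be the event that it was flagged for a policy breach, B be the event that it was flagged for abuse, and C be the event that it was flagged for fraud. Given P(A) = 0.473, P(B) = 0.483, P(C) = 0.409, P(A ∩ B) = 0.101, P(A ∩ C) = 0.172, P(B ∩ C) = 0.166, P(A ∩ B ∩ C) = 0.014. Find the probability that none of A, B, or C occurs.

0.060

Using inclusion–exclusion:
P(A ∪ B ∪ C) = 0.473 + 0.483 + 0.409 − 0.101 − 0.172 − 0.166 + 0.014 = 0.940
P(none) = 1 − 0.940 = 0.060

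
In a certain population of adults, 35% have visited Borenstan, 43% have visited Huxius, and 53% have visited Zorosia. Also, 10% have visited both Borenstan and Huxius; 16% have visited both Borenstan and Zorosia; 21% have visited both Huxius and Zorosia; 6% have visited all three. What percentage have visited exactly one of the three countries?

Using the inclusion–exclusion count for exactly one event:
P(exactly one) = 35 + 43 + 53 − 2·10 − 2·16 − 2·21 + 3·6 = 55%

55%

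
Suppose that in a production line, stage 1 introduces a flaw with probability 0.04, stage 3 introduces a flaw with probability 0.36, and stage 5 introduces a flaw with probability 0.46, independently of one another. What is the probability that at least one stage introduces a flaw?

0.668224

P(none) = (1 − 0.04) × (1 − 0.36) × (1 − 0.46) = 0.96 × 0.64 × 0.54 = 0.331776
P(at least one) = 1 − 0.331776 = 0.668224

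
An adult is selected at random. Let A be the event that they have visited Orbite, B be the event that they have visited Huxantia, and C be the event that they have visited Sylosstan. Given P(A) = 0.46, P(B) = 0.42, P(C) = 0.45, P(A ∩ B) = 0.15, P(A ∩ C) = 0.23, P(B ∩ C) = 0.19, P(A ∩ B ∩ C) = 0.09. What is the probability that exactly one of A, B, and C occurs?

Using the inclusion–exclusion count for exactly one event:
P(exactly one) = 0.46 + 0.42 + 0.45 − 2·0.15 − 2·0.23 − 2·0.19 + 3·0.09 = 0.46

0.46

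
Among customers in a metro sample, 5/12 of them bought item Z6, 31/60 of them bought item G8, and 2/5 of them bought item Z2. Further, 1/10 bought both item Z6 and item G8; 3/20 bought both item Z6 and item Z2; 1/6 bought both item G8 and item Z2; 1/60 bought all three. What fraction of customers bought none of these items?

P(at least one) = 5/12 + 31/60 + 2/5 − 1/10 − 3/20 − 1/6 + 1/60 = 14/15
P(none) = 1 − 14/15 = 1/15

1/15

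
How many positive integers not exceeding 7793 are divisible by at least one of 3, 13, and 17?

3279

Using inclusion–exclusion:
⌊7793/3⌋ + ⌊7793/13⌋ + ⌊7793/17⌋ − ⌊7793/39⌋ − ⌊7793/51⌋ − ⌊7793/221⌋ + ⌊7793/663⌋ = 2597 + 599 + 458 − 199 − 152 − 35 + 11 = 3279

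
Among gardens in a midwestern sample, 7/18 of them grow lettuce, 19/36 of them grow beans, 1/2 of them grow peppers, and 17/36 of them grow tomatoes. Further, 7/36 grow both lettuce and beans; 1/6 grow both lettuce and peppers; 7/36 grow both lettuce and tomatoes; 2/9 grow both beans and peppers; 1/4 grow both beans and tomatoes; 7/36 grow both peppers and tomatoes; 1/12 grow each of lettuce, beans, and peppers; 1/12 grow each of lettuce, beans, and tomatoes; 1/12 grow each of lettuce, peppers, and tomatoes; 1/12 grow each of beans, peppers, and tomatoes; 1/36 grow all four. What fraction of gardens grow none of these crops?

Apply inclusion-exclusion:
P(≥1) = 7/18 + 19/36 + 1/2 + 17/36 − 7/36 − 1/6 − 7/36 − 2/9 − 1/4 − 7/36 + 1/12 + 1/12 + 1/12 + 1/12 − 1/36 = 35/36
P(none) = 1 − 35/36 = 1/36

1/36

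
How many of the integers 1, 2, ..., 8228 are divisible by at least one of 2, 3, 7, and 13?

6058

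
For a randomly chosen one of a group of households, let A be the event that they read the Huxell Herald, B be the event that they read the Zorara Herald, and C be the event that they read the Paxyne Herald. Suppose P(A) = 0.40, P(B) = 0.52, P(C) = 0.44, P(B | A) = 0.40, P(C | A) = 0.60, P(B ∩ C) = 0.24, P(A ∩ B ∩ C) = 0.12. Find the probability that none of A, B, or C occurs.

P(A ∩ B) = P(A)·P(B|A) = 0.40 × 0.40 = 0.16
P(A ∩ C) = P(A)·P(C|A) = 0.40 × 0.60 = 0.24
P(A ∪ B ∪ C) = 0.40 + 0.52 + 0.44 − 0.16 − 0.24 − 0.24 + 0.12 = 0.84
P(none) = 1 − 0.84 = 0.16

0.16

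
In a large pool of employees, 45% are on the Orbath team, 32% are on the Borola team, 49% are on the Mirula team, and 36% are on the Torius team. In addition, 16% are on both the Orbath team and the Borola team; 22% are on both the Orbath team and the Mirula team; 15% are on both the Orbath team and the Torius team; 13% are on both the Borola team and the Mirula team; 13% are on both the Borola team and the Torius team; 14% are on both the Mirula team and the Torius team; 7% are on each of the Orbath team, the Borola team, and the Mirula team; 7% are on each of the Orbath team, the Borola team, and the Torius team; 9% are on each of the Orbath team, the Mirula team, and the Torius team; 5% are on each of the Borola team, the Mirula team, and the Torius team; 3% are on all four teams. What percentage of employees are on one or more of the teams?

P(union) = 45 + 32 + 49 + 36 − 16 − 22 − 15 − 13 − 13 − 14 + 7 + 7 + 9 + 5 − 3 = 94%

94%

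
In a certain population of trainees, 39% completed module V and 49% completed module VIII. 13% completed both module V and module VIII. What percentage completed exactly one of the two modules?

P(exactly one) = 39 + 49 − 2·13 = 62%

62%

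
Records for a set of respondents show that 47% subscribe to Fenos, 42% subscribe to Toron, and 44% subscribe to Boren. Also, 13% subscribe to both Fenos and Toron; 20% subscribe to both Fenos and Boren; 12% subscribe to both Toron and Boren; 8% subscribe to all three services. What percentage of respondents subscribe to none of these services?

P(at least one) = 47 + 42 + 44 − 13 − 20 − 12 + 8 = 96%
P(none) = 100% − 96% = 4%

4%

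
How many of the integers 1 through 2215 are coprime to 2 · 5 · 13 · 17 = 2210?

770

⌊2215/2⌋ + ⌊2215/5⌋ + ⌊2215/13⌋ + ⌊2215/17⌋ − ⌊2215/10⌋ − ⌊2215/26⌋ − ⌊2215/34⌋ − ⌊2215/65⌋ − ⌊2215/85⌋ − ⌊2215/221⌋ + ⌊2215/130⌋ + ⌊2215/170⌋ + ⌊2215/442⌋ + ⌊2215/1105⌋ − ⌊2215/2210⌋ = 1107 + 443 + 170 + 130 − 221 − 85 − 65 − 34 − 26 − 10 + 17 + 13 + 5 + 2 − 1 = 1445
2215 − 1445 = 770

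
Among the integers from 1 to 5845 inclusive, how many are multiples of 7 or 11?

835 + 531 − 75 = 1291

1291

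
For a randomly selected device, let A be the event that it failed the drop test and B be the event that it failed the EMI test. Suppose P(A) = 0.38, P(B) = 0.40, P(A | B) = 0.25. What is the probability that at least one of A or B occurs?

0.68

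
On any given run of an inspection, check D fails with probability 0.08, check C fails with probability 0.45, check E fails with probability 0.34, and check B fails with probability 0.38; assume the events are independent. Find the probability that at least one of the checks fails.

P(none) = (1 − 0.08) × (1 − 0.45) × (1 − 0.34) × (1 − 0.38) = 0.92 × 0.55 × 0.66 × 0.62 = 0.2070552
P(at least one) = 1 − 0.2070552 = 0.7929448

0.7929448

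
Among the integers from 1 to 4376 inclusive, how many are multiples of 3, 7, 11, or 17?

1458 + 625 + 397 + 257 − 208 − 132 − 85 − 56 − 36 − 23 + 18 + 12 + 7 + 3 − 1 = 2236

2236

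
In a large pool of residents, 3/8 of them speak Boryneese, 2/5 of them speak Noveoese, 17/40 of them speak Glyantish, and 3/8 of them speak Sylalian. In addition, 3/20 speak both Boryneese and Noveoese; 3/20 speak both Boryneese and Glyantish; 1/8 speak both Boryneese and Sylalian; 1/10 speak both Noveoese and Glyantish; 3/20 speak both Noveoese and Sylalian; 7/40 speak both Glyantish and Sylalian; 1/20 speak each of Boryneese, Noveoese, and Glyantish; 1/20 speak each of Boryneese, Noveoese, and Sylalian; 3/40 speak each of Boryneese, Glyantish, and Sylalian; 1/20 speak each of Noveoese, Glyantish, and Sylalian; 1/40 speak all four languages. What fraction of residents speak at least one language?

37/40

Apply inclusion-exclusion:
P(union) = 3/8 + 2/5 + 17/40 + 3/8 − 3/20 − 3/20 − 1/8 − 1/10 − 3/20 − 7/40 + 1/20 + 1/20 + 3/40 + 1/20 − 1/40 = 37/40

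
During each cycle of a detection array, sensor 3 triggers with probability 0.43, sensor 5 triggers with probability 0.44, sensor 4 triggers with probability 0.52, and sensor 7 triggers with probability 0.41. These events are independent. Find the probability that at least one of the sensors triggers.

0.90960256

P(none) = (1 − 0.43) × (1 − 0.44) × (1 − 0.52) × (1 − 0.41) = 0.57 × 0.56 × 0.48 × 0.59 = 0.09039744
P(at least one) = 1 − 0.09039744 = 0.90960256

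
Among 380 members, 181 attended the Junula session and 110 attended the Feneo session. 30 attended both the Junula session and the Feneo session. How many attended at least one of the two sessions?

261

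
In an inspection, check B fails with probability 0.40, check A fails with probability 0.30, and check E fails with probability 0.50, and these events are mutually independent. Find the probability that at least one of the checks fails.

P(none) = (1 − 0.40) × (1 − 0.30) × (1 − 0.50) = 0.60 × 0.70 × 0.50 = 0.21
P(at least one) = 1 − 0.21 = 0.79

0.79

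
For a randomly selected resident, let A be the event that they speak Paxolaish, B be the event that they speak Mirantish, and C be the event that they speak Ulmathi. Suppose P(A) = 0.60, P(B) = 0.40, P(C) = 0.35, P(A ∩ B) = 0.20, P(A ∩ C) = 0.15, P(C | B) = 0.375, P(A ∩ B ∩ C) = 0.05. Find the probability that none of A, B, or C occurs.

P(B ∩ C) = P(B)·P(C|B) = 0.40 × 0.375 = 0.15
By inclusion–exclusion:
P(A ∪ B ∪ C) = 0.60 + 0.40 + 0.35 − 0.20 − 0.15 − 0.15 + 0.05 = 0.90
P(none) = 1 − 0.90 = 0.10

0.10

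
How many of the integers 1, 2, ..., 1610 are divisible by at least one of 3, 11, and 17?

Inclusion–exclusion gives
floor(1610/3) + floor(1610/11) + floor(1610/17) − floor(1610/33) − floor(1610/51) − floor(1610/187) + floor(1610/561) = 536 + 146 + 94 − 48 − 31 − 8 + 2 = 691

691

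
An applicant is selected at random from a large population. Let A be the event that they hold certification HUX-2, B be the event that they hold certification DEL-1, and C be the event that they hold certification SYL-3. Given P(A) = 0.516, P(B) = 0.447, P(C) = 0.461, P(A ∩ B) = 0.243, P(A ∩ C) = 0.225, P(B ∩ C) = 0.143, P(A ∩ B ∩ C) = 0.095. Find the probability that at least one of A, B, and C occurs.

P(A ∪ B ∪ C) = 0.516 + 0.447 + 0.461 − 0.243 − 0.225 − 0.143 + 0.095 = 0.908

0.908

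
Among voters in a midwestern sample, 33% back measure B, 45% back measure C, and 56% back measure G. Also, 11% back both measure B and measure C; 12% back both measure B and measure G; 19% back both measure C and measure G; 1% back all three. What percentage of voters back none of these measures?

7%

Using inclusion–exclusion:
P(at least one) = 33 + 45 + 56 − 11 − 12 − 19 + 1 = 93%
P(none) = 100% − 93% = 7%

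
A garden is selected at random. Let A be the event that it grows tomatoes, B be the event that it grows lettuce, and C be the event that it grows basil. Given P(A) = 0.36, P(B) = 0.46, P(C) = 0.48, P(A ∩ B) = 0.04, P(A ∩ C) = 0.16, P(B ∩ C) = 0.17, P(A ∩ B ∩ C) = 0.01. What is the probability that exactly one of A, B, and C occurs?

P(exactly one) = 0.36 + 0.46 + 0.48 − 2·0.04 − 2·0.16 − 2·0.17 + 3·0.01 = 0.59

0.59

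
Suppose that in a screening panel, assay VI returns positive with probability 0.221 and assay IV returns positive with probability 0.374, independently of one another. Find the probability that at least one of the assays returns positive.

P(none) = (1 − 0.221) × (1 − 0.374) = 0.779 × 0.626 = 0.487654
P(at least one) = 1 − 0.487654 = 0.512346

0.512346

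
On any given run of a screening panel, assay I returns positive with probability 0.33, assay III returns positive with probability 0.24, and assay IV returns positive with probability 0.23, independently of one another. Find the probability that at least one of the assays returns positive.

0.607916

Since the events are independent, P(none) is the product of the individual non-occurrence probabilities.
P(none) = (1 − 0.33) × (1 − 0.24) × (1 − 0.23) = 0.67 × 0.76 × 0.77 = 0.392084
P(at least one) = 1 − 0.392084 = 0.607916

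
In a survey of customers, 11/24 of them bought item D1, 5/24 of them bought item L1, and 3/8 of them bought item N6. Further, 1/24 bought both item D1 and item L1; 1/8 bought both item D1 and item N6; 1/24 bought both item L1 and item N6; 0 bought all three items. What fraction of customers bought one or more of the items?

By inclusion-exclusion,
P(≥1) = 11/24 + 5/24 + 3/8 − 1/24 − 1/8 − 1/24 + 0 = 5/6

5/6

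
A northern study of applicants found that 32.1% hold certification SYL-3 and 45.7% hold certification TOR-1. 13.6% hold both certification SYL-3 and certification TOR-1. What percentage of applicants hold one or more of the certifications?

Using inclusion–exclusion:
P(at least one) = 32.1 + 45.7 − 13.6 = 64.2%

64.2%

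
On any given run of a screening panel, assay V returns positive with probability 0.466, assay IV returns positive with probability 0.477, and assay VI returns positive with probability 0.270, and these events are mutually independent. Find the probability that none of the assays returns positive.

0.20387586

Independence gives P(none) = ∏(1 − pᵢ).
P(none) = (1 − 0.466) × (1 − 0.477) × (1 − 0.270) = 0.534 × 0.523 × 0.730 = 0.20387586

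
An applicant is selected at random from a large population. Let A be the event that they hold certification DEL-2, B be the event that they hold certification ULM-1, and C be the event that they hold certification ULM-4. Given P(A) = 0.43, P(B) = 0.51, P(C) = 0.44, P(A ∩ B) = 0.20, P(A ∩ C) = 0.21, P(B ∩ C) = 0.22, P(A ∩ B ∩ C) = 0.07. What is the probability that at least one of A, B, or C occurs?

By inclusion-exclusion,
P(A ∪ B ∪ C) = 0.43 + 0.51 + 0.44 − 0.20 − 0.21 − 0.22 + 0.07 = 0.82

0.82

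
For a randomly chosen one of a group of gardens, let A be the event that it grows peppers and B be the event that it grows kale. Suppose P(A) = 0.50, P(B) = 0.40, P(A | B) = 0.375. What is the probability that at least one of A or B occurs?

P(A ∩ B) = P(B)·P(A|B) = 0.40 × 0.375 = 0.15
P(A ∪ B) = 0.50 + 0.40 − 0.15 = 0.75

0.75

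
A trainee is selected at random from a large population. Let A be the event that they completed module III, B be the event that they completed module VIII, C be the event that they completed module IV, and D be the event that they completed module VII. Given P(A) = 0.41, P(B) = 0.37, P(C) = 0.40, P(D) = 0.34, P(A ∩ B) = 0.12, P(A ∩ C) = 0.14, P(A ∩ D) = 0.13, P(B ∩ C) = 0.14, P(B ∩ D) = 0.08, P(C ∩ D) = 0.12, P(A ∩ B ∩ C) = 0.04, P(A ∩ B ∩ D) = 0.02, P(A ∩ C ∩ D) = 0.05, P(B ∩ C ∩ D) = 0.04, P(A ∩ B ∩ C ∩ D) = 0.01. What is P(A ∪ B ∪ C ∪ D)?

By inclusion-exclusion,
P(A ∪ B ∪ C ∪ D) = 0.41 + 0.37 + 0.40 + 0.34 − 0.12 − 0.14 − 0.13 − 0.14 − 0.08 − 0.12 + 0.04 + 0.02 + 0.05 + 0.04 − 0.01 = 0.93

0.93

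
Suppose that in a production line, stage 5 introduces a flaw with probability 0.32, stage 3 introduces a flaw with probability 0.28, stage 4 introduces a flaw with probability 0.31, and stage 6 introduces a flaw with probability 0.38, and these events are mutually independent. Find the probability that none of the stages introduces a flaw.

Independence gives P(none) = ∏(1 − pᵢ).
P(none) = (1 − 0.32) × (1 − 0.28) × (1 − 0.31) × (1 − 0.38) = 0.68 × 0.72 × 0.69 × 0.62 = 0.20945088

0.20945088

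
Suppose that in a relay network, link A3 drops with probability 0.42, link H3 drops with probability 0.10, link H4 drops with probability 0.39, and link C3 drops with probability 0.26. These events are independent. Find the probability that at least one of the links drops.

0.7643692

P(none) = (1 − 0.42) × (1 − 0.10) × (1 − 0.39) × (1 − 0.26) = 0.58 × 0.90 × 0.61 × 0.74 = 0.2356308
P(at least one) = 1 − 0.2356308 = 0.7643692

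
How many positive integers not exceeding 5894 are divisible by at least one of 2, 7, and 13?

⌊5894/2⌋ + ⌊5894/7⌋ + ⌊5894/13⌋ − ⌊5894/14⌋ − ⌊5894/26⌋ − ⌊5894/91⌋ + ⌊5894/182⌋ = 2947 + 842 + 453 − 421 − 226 − 64 + 32 = 3563

3563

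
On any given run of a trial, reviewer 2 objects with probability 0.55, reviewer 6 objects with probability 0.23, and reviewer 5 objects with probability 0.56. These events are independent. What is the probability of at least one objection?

0.84754

Since the events are independent, P(none) is the product of the individual non-occurrence probabilities.
P(none) = (1 − 0.55) × (1 − 0.23) × (1 − 0.56) = 0.45 × 0.77 × 0.44 = 0.15246
P(at least one) = 1 − 0.15246 = 0.84754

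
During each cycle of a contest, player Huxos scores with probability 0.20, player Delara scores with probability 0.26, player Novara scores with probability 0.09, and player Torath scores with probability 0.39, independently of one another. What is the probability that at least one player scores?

Independence gives P(none) = ∏(1 − pᵢ).
P(none) = (1 − 0.20) × (1 − 0.26) × (1 − 0.09) × (1 − 0.39) = 0.80 × 0.74 × 0.91 × 0.61 = 0.3286192
P(at least one) = 1 − 0.3286192 = 0.6713808

0.6713808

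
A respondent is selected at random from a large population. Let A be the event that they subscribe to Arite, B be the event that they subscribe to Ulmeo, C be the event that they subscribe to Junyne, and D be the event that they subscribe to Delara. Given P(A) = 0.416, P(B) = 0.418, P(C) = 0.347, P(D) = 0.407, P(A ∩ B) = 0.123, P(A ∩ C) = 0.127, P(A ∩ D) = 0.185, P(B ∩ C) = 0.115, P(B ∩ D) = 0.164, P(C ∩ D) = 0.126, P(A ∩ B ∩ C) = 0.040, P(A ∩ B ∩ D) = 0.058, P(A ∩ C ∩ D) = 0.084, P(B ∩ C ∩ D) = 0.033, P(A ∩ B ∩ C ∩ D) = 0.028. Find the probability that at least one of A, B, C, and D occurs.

Inclusion–exclusion gives
P(A ∪ B ∪ C ∪ D) = 0.416 + 0.418 + 0.347 + 0.407 − 0.123 − 0.127 − 0.185 − 0.115 − 0.164 − 0.126 + 0.040 + 0.058 + 0.084 + 0.033 − 0.028 = 0.935

0.935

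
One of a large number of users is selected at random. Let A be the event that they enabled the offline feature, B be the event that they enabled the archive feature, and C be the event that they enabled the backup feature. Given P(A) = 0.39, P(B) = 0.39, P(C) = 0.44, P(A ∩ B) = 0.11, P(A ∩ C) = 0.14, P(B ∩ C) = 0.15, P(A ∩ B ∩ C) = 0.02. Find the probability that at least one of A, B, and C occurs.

P(A ∪ B ∪ C) = 0.39 + 0.39 + 0.44 − 0.11 − 0.14 − 0.15 + 0.02 = 0.84

0.84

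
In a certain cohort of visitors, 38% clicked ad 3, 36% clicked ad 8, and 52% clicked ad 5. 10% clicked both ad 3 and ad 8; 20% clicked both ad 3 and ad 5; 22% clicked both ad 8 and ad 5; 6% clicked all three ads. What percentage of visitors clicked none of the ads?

20%

Apply inclusion-exclusion:
P(at least one) = 38 + 36 + 52 − 10 − 20 − 22 + 6 = 80%
P(none) = 100% − 80% = 20%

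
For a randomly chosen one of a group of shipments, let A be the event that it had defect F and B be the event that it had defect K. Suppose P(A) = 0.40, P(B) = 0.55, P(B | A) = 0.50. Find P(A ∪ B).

0.75

P(A ∩ B) = P(A)·P(B|A) = 0.40 × 0.50 = 0.20
P(A ∪ B) = 0.40 + 0.55 − 0.20 = 0.75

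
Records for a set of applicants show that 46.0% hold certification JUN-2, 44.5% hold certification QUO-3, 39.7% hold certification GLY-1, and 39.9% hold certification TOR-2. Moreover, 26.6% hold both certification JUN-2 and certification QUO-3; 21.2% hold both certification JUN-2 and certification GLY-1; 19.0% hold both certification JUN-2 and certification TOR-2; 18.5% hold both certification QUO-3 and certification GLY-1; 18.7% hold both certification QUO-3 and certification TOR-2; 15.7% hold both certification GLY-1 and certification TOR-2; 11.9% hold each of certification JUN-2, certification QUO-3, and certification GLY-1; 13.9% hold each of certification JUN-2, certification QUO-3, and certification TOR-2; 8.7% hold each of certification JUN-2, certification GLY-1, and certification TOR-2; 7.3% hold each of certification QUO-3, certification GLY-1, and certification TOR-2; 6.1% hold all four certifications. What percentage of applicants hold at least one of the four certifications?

86.1%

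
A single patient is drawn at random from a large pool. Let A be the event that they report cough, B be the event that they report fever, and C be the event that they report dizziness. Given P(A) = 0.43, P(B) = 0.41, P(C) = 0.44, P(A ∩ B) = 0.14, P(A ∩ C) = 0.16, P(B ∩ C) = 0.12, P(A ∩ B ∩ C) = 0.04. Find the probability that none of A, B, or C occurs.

0.10

P(A ∪ B ∪ C) = 0.43 + 0.41 + 0.44 − 0.14 − 0.16 − 0.12 + 0.04 = 0.90
P(none) = 1 − 0.90 = 0.10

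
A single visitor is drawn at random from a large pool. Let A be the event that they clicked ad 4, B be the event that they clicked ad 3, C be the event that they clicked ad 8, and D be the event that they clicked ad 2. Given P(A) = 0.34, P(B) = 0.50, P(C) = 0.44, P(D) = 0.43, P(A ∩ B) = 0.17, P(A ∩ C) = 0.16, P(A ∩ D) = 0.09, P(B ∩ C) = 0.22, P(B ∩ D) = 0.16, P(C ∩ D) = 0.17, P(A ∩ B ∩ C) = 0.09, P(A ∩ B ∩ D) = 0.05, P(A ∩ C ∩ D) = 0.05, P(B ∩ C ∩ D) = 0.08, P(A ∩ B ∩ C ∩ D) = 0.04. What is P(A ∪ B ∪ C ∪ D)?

P(A ∪ B ∪ C ∪ D) = 0.34 + 0.50 + 0.44 + 0.43 − 0.17 − 0.16 − 0.09 − 0.22 − 0.16 − 0.17 + 0.09 + 0.05 + 0.05 + 0.08 − 0.04 = 0.97

0.97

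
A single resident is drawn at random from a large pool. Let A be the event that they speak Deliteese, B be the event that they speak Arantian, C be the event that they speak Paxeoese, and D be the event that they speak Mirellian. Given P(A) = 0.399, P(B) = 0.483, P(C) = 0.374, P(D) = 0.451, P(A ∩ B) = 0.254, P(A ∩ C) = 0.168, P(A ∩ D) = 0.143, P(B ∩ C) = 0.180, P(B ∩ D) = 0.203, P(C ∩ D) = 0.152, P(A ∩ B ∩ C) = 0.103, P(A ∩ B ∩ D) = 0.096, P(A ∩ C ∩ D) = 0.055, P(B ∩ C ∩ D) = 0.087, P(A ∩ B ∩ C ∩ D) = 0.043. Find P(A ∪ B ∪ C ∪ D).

P(A ∪ B ∪ C ∪ D) = 0.399 + 0.483 + 0.374 + 0.451 − 0.254 − 0.168 − 0.143 − 0.180 − 0.203 − 0.152 + 0.103 + 0.096 + 0.055 + 0.087 − 0.043 = 0.905

0.905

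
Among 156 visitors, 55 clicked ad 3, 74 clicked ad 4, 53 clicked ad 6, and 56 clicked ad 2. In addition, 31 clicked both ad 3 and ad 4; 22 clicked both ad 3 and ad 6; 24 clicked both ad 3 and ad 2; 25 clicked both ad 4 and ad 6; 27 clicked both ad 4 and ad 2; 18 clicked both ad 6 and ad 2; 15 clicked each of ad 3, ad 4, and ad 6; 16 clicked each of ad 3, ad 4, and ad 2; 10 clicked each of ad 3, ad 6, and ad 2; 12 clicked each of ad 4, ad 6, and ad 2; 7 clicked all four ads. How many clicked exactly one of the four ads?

75

By inclusion–exclusion (exactly-one form):
|exactly one| = 55 + 74 + 53 + 56 − 2·31 − 2·22 − 2·24 − 2·25 − 2·27 − 2·18 + 3·15 + 3·16 + 3·10 + 3·12 − 4·7 = 75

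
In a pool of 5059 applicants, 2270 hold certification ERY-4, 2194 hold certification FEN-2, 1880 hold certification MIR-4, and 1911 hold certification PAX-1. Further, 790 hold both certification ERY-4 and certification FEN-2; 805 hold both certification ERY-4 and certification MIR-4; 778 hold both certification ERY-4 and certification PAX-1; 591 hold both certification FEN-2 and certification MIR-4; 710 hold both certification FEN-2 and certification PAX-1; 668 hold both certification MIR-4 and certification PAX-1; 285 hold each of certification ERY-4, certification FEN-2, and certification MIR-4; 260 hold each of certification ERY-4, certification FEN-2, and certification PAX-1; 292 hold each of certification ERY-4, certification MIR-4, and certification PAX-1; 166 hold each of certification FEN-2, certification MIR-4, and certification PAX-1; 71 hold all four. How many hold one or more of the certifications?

By inclusion-exclusion,
|union| = 2270 + 2194 + 1880 + 1911 − 790 − 805 − 778 − 591 − 710 − 668 + 285 + 260 + 292 + 166 − 71 = 4845

4845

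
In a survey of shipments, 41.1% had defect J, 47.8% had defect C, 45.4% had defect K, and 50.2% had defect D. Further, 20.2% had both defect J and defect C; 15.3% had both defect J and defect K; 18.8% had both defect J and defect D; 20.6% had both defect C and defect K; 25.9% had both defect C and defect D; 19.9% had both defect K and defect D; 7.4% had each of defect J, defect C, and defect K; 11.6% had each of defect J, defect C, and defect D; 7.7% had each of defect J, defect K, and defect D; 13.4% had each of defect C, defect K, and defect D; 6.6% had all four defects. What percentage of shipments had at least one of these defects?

Using inclusion–exclusion:
P(≥1) = 41.1 + 47.8 + 45.4 + 50.2 − 20.2 − 15.3 − 18.8 − 20.6 − 25.9 − 19.9 + 7.4 + 11.6 + 7.7 + 13.4 − 6.6 = 97.3%

97.3%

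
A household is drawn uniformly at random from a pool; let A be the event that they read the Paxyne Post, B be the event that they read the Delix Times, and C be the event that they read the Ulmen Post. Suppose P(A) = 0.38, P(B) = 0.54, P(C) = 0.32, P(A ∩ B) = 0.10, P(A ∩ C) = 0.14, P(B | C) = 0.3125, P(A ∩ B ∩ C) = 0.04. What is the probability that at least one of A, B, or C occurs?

P(B ∩ C) = P(C)·P(B|C) = 0.32 × 0.3125 = 0.10
By inclusion-exclusion,
P(A ∪ B ∪ C) = 0.38 + 0.54 + 0.32 − 0.10 − 0.14 − 0.10 + 0.04 = 0.94

0.94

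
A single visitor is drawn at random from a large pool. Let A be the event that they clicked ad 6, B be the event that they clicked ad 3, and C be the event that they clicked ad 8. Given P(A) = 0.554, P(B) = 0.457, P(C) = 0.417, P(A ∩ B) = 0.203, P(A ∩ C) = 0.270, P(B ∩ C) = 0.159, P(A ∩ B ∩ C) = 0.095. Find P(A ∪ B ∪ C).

P(A ∪ B ∪ C) = 0.554 + 0.457 + 0.417 − 0.203 − 0.270 − 0.159 + 0.095 = 0.891

0.891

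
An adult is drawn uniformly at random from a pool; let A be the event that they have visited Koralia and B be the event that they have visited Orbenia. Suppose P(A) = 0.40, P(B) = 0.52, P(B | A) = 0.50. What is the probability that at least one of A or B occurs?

0.72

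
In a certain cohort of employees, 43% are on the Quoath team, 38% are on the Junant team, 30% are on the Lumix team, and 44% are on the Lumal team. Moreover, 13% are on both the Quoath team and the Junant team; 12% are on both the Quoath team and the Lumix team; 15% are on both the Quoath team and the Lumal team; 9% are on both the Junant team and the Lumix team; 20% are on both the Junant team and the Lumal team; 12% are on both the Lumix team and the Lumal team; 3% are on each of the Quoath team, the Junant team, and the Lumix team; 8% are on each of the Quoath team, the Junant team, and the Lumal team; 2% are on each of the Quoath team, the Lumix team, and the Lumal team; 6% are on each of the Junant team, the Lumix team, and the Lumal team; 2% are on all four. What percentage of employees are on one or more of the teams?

91%

Apply inclusion-exclusion:
P(at least one) = 43 + 38 + 30 + 44 − 13 − 12 − 15 − 9 − 20 − 12 + 3 + 8 + 2 + 6 − 2 = 91%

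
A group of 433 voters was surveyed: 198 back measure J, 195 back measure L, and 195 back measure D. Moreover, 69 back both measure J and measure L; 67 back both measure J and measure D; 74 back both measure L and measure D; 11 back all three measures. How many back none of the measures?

44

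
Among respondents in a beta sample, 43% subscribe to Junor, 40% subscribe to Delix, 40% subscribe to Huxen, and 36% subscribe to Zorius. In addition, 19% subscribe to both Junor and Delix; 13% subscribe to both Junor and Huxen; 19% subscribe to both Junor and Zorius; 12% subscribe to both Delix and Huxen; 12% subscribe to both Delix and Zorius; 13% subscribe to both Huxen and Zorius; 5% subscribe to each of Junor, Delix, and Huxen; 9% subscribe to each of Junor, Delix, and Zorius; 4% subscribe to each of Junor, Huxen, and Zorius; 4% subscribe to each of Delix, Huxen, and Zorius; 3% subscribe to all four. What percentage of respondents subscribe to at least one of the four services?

Inclusion–exclusion gives
P(≥1) = 43 + 40 + 40 + 36 − 19 − 13 − 19 − 12 − 12 − 13 + 5 + 9 + 4 + 4 − 3 = 90%

90%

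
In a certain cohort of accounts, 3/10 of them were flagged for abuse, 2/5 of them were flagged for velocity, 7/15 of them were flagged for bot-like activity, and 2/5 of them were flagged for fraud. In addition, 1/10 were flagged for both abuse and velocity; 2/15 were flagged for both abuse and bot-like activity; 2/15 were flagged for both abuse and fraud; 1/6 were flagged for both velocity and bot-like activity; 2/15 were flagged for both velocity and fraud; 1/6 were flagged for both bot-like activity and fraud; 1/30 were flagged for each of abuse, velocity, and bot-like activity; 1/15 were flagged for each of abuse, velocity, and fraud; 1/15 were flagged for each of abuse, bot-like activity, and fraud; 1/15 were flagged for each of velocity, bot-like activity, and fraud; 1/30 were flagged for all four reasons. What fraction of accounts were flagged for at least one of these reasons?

14/15

By inclusion-exclusion,
P(≥1) = 3/10 + 2/5 + 7/15 + 2/5 − 1/10 − 2/15 − 2/15 − 1/6 − 2/15 − 1/6 + 1/30 + 1/15 + 1/15 + 1/15 − 1/30 = 14/15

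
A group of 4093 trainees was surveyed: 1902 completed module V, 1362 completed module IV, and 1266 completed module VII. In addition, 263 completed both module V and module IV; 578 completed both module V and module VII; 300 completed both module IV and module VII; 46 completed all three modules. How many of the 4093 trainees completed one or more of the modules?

3435

Inclusion–exclusion gives
|at least one| = 1902 + 1362 + 1266 − 263 − 578 − 300 + 46 = 3435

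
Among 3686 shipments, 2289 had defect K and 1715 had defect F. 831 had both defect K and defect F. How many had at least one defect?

3173

N(≥1) = 2289 + 1715 − 831 = 3173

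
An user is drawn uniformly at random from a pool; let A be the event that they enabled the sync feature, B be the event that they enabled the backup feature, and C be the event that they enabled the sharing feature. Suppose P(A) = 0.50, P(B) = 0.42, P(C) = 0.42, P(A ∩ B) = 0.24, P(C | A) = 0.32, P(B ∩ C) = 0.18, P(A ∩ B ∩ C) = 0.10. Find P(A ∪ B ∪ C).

0.86

P(A ∩ C) = P(A)·P(C|A) = 0.50 × 0.32 = 0.16
P(A ∪ B ∪ C) = 0.50 + 0.42 + 0.42 − 0.24 − 0.16 − 0.18 + 0.10 = 0.86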